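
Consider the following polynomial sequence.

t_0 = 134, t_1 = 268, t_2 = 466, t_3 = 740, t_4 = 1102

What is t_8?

3670

First differences: 134 , 198 , 274 , 362
Second differences: 64 , 76 , 88
Third differences: 12 , 12
Third differences constant at 12.
88 + 12 = 100;  362 + 100 = 462;  1102 + 462 = 1564
100 + 12 = 112;  462 + 112 = 574;  1564 + 574 = 2138
112 + 12 = 124;  574 + 124 = 698;  2138 + 698 = 2836
124 + 12 = 136;  698 + 136 = 834;  2836 + 834 = 3670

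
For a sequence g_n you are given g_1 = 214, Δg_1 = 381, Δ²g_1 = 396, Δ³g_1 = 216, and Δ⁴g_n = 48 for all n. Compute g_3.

1372

Build the table forward from the leading diagonal:
Fourth differences: 48, 48, 48
Third differences: 216, 264, 312
Second differences: 396, 612, 876
First differences: 381, 777, 1389
g: 214, 595, 1372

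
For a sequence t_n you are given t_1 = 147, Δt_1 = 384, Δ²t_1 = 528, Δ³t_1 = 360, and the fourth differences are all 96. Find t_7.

19011

Build the table forward from the leading diagonal:
Fourth differences: 96  96  96  96  96  96  96
Third differences: 360  456  552  648  744  840  936
Second differences: 528  888  1344  1896  2544  3288  4128
First differences: 384  912  1800  3144  5040  7584  10872
t: 147  531  1443  3243  6387  11427  19011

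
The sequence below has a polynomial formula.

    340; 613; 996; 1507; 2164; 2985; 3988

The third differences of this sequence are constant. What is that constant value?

18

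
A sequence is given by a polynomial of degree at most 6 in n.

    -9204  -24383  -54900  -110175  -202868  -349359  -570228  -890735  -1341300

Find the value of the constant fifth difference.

-480

D1: -15179, -30517, -55275, -92693, -146491, -220869, -320507, -450565
D2: -15338, -24758, -37418, -53798, -74378, -99638, -130058
D3: -9420, -12660, -16380, -20580, -25260, -30420
D4: -3240, -3720, -4200, -4680, -5160
D5: -480, -480, -480, -480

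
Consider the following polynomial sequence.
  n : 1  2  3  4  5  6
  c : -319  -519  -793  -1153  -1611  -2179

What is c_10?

First differences: -200 , -274 , -360 , -458 , -568
Second differences: -74 , -86 , -98 , -110
Third differences: -12 , -12 , -12
The third differences are constant (-12).
-110 − 12 = -122;  -568 − 122 = -690;  -2179 − 690 = -2869
-122 − 12 = -134;  -690 − 134 = -824;  -2869 − 824 = -3693
-134 − 12 = -146;  -824 − 146 = -970;  -3693 − 970 = -4663
-146 − 12 = -158;  -970 − 158 = -1128;  -4663 − 1128 = -5791

-5791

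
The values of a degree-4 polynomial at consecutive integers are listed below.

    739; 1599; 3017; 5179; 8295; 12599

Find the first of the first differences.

860

D1: 860, 1418, 2162, 3116, 4304
D2: 558, 744, 954, 1188
D3: 186, 210, 234
D4: 24, 24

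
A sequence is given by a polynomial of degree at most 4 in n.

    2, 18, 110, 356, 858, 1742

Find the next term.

3158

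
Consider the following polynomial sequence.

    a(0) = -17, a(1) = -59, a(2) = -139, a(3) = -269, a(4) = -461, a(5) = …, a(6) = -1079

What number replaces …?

-727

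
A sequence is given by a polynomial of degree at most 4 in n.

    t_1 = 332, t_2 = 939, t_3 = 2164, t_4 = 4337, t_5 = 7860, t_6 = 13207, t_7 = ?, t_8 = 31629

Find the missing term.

Using the first 6 terms:
First differences: 607, 1225, 2173, 3523, 5347
Second differences: 618, 948, 1350, 1824
Third differences: 330, 402, 474
Fourth differences: 72, 72
Constant fourth difference = 72.
Extend forward: 474 + 72 = 546;  1824 + 546 = 2370;  5347 + 2370 = 7717;  13207 + 7717 = 20924

20924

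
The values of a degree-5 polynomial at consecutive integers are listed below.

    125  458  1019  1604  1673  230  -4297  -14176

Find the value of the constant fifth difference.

-120

First differences: 333, 561, 585, 69, -1443, -4527, -9879
Second differences: 228, 24, -516, -1512, -3084, -5352
Third differences: -204, -540, -996, -1572, -2268
Fourth differences: -336, -456, -576, -696
Fifth differences: -120, -120, -120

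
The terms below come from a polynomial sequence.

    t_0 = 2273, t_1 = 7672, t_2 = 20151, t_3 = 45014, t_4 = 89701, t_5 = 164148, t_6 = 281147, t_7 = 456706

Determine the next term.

5399 , 12479 , 24863 , 44687 , 74447 , 116999 , 175559
7080 , 12384 , 19824 , 29760 , 42552 , 58560
5304 , 7440 , 9936 , 12792 , 16008
2136 , 2496 , 2856 , 3216
360 , 360 , 360
The fifth differences are constant (360).
3216 + 360 = 3576;  16008 + 3576 = 19584;  58560 + 19584 = 78144;  175559 + 78144 = 253703;  456706 + 253703 = 710409

710409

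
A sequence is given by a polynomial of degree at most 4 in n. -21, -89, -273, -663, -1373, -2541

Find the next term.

-68  -184  -390  -710  -1168
-116  -206  -320  -458
-90  -114  -138
-24  -24
Constant fourth difference = -24, so extend:
-138 − 24 = -162;  -458 − 162 = -620;  -1168 − 620 = -1788;  -2541 − 1788 = -4329

-4329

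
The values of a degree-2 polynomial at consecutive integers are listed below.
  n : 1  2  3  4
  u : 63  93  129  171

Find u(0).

39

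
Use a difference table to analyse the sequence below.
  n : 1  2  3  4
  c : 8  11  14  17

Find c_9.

D1: 3  3  3
The first differences are constant (3).
17 + 3 = 20
20 + 3 = 23
23 + 3 = 26
26 + 3 = 29
29 + 3 = 32

32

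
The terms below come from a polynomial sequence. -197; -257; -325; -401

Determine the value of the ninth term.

-901

First differences: -60, -68, -76
Second differences: -8, -8
The second differences are constant (-8).
-76 − 8 = -84;  -401 − 84 = -485
-84 − 8 = -92;  -485 − 92 = -577
-92 − 8 = -100;  -577 − 100 = -677
-100 − 8 = -108;  -677 − 108 = -785
-108 − 8 = -116;  -785 − 116 = -901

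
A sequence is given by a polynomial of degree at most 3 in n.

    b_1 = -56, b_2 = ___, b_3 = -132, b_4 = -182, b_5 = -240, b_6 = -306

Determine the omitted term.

Using the last 4 terms:
Δ: -50, -58, -66
Δ²: -8, -8
Constant second difference = -8.
Extend backward: -50 + 8 = -42;  -132 + 42 = -90

-90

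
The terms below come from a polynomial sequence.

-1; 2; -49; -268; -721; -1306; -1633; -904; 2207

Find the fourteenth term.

151982

Δ: 3, -51, -219, -453, -585, -327, 729, 3111
Δ²: -54, -168, -234, -132, 258, 1056, 2382
Δ³: -114, -66, 102, 390, 798, 1326
Δ⁴: 48, 168, 288, 408, 528
Δ⁵: 120, 120, 120, 120
Fifth differences constant at 120.
528 + 120 = 648;  1326 + 648 = 1974;  2382 + 1974 = 4356;  3111 + 4356 = 7467;  2207 + 7467 = 9674
648 + 120 = 768;  1974 + 768 = 2742;  4356 + 2742 = 7098;  7467 + 7098 = 14565;  9674 + 14565 = 24239
768 + 120 = 888;  2742 + 888 = 3630;  7098 + 3630 = 10728;  14565 + 10728 = 25293;  24239 + 25293 = 49532
888 + 120 = 1008;  3630 + 1008 = 4638;  10728 + 4638 = 15366;  25293 + 15366 = 40659;  49532 + 40659 = 90191
1008 + 120 = 1128;  4638 + 1128 = 5766;  15366 + 5766 = 21132;  40659 + 21132 = 61791;  90191 + 61791 = 151982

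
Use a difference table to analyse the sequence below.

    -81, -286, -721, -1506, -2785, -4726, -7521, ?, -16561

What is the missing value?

-11386

Using the first 7 terms:
D1: -205, -435, -785, -1279, -1941, -2795
D2: -230, -350, -494, -662, -854
D3: -120, -144, -168, -192
D4: -24, -24, -24
Constant fourth difference = -24.
Extend forward: -192 − 24 = -216;  -854 − 216 = -1070;  -2795 − 1070 = -3865;  -7521 − 3865 = -11386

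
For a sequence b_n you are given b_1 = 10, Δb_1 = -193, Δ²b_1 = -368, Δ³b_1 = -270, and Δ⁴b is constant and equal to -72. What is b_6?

Build the table forward from the leading diagonal:
Fourth differences: -72, -72, -72, -72, -72, -72
Third differences: -270, -342, -414, -486, -558, -630
Second differences: -368, -638, -980, -1394, -1880, -2438
First differences: -193, -561, -1199, -2179, -3573, -5453
b: 10, -183, -744, -1943, -4122, -7695

-7695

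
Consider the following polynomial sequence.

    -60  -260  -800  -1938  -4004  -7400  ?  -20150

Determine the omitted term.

Using the first 6 terms:
Δ: -200, -540, -1138, -2066, -3396
Δ²: -340, -598, -928, -1330
Δ³: -258, -330, -402
Δ⁴: -72, -72
Constant fourth difference = -72.
Extend forward: -402 − 72 = -474;  -1330 − 474 = -1804;  -3396 − 1804 = -5200;  -7400 − 5200 = -12600

-12600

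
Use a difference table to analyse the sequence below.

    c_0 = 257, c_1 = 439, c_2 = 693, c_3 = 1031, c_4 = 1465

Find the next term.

Δ: 182 , 254 , 338 , 434
Δ²: 72 , 84 , 96
Δ³: 12 , 12
Constant third difference = 12, so extend:
96 + 12 = 108;  434 + 108 = 542;  1465 + 542 = 2007

2007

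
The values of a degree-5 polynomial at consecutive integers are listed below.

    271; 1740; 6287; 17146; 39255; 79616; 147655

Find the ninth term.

D1: 1469 , 4547 , 10859 , 22109 , 40361 , 68039
D2: 3078 , 6312 , 11250 , 18252 , 27678
D3: 3234 , 4938 , 7002 , 9426
D4: 1704 , 2064 , 2424
D5: 360 , 360
Constant fifth difference = 360, so extend:
2424 + 360 = 2784;  9426 + 2784 = 12210;  27678 + 12210 = 39888;  68039 + 39888 = 107927;  147655 + 107927 = 255582
2784 + 360 = 3144;  12210 + 3144 = 15354;  39888 + 15354 = 55242;  107927 + 55242 = 163169;  255582 + 163169 = 418751

418751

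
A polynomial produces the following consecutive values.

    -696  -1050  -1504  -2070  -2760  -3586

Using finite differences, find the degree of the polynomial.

3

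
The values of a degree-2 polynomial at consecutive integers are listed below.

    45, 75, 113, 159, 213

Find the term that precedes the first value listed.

23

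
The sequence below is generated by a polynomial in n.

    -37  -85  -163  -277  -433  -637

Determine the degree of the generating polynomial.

3

First differences: -48, -78, -114, -156, -204
Second differences: -30, -36, -42, -48
Third differences: -6, -6, -6
The third differences are constant, so the polynomial has degree 3.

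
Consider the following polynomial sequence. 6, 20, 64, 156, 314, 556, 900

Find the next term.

1364

D1: 14, 44, 92, 158, 242, 344
D2: 30, 48, 66, 84, 102
D3: 18, 18, 18, 18
The third differences are constant (18).
102 + 18 = 120;  344 + 120 = 464;  900 + 464 = 1364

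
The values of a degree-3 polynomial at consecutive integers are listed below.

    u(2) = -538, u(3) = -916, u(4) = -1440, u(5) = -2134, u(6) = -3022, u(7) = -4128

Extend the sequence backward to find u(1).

-378  -524  -694  -888  -1106
-146  -170  -194  -218
-24  -24  -24
The third differences are constant at -24.
Work back: -146 + 24 = -122;  -378 + 122 = -256;  -538 + 256 = -282

-282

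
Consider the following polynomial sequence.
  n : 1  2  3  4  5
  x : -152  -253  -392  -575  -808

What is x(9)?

-2360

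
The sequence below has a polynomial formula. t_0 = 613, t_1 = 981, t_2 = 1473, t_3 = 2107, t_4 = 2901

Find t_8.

Δ: 368, 492, 634, 794
Δ²: 124, 142, 160
Δ³: 18, 18
The third differences are constant (18).
160 + 18 = 178;  794 + 178 = 972;  2901 + 972 = 3873
178 + 18 = 196;  972 + 196 = 1168;  3873 + 1168 = 5041
196 + 18 = 214;  1168 + 214 = 1382;  5041 + 1382 = 6423
214 + 18 = 232;  1382 + 232 = 1614;  6423 + 1614 = 8037

8037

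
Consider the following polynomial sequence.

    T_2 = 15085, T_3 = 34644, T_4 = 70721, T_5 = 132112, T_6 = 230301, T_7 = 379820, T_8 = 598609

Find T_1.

First differences: 19559, 36077, 61391, 98189, 149519, 218789
Second differences: 16518, 25314, 36798, 51330, 69270
Third differences: 8796, 11484, 14532, 17940
Fourth differences: 2688, 3048, 3408
Fifth differences: 360, 360
The fifth differences are constant at 360.
Work back: 2688 − 360 = 2328;  8796 − 2328 = 6468;  16518 − 6468 = 10050;  19559 − 10050 = 9509;  15085 − 9509 = 5576

5576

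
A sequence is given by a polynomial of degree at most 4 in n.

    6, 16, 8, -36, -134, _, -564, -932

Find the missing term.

Using the first 5 terms:
10  -8  -44  -98
-18  -36  -54
-18  -18
Constant third difference = -18.
Extend forward: -54 − 18 = -72;  -98 − 72 = -170;  -134 − 170 = -304

-304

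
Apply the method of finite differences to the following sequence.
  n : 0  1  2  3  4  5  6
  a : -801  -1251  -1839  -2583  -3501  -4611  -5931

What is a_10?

-13671

-450, -588, -744, -918, -1110, -1320
-138, -156, -174, -192, -210
-18, -18, -18, -18
The third differences are constant (-18).
-210 − 18 = -228;  -1320 − 228 = -1548;  -5931 − 1548 = -7479
-228 − 18 = -246;  -1548 − 246 = -1794;  -7479 − 1794 = -9273
-246 − 18 = -264;  -1794 − 264 = -2058;  -9273 − 2058 = -11331
-264 − 18 = -282;  -2058 − 282 = -2340;  -11331 − 2340 = -13671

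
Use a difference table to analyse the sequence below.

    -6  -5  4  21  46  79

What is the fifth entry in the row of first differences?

33

First differences: 1, 9, 17, 25, 33
Second differences: 8, 8, 8, 8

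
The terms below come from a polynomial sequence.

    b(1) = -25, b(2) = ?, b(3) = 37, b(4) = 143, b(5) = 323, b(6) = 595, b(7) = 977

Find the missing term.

-13

Using the last 5 terms:
Δ: 106  180  272  382
Δ²: 74  92  110
Δ³: 18  18
Constant third difference = 18.
Extend backward: 74 − 18 = 56;  106 − 56 = 50;  37 − 50 = -13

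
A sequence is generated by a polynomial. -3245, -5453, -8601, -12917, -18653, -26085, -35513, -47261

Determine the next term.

-61677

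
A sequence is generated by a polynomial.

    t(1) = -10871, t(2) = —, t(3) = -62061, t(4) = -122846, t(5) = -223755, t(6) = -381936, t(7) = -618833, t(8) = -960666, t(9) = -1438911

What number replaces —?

Using the last 7 terms:
-60785, -100909, -158181, -236897, -341833, -478245
-40124, -57272, -78716, -104936, -136412
-17148, -21444, -26220, -31476
-4296, -4776, -5256
-480, -480
Constant fifth difference = -480.
Extend backward: -4296 + 480 = -3816;  -17148 + 3816 = -13332;  -40124 + 13332 = -26792;  -60785 + 26792 = -33993;  -62061 + 33993 = -28068

-28068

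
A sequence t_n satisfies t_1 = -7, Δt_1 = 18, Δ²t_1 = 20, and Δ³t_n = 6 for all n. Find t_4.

Build the table forward from the leading diagonal:
Third differences: 6, 6, 6, 6
Second differences: 20, 26, 32, 38
First differences: 18, 38, 64, 96
t: -7, 11, 49, 113

113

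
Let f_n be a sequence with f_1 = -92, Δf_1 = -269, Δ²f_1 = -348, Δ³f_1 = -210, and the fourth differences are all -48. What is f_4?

-2153

Build the table forward from the leading diagonal:
Fourth differences: -48  -48  -48  -48
Third differences: -210  -258  -306  -354
Second differences: -348  -558  -816  -1122
First differences: -269  -617  -1175  -1991
f: -92  -361  -978  -2153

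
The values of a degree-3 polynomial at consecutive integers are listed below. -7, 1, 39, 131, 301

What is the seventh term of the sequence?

971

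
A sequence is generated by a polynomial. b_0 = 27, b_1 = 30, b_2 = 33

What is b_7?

3  3
First differences constant at 3.
33 + 3 = 36
36 + 3 = 39
39 + 3 = 42
42 + 3 = 45
45 + 3 = 48

48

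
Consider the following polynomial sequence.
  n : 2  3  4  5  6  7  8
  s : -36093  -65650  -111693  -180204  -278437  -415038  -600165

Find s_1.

-18192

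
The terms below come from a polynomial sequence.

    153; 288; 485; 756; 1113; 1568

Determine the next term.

135, 197, 271, 357, 455
62, 74, 86, 98
12, 12, 12
Third differences constant at 12.
98 + 12 = 110;  455 + 110 = 565;  1568 + 565 = 2133

2133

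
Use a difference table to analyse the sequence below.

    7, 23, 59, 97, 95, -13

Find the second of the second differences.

2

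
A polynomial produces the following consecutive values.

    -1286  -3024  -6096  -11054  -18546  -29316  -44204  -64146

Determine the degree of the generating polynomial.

First differences: -1738, -3072, -4958, -7492, -10770, -14888, -19942
Second differences: -1334, -1886, -2534, -3278, -4118, -5054
Third differences: -552, -648, -744, -840, -936
Fourth differences: -96, -96, -96, -96
The fourth differences are constant, so the polynomial has degree 4.

4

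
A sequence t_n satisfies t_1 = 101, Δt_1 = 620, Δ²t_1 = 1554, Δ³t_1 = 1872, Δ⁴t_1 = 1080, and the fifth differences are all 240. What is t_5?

Build the table forward from the leading diagonal:
Δ⁵: 240, 240, 240, 240, 240
Δ⁴: 1080, 1320, 1560, 1800, 2040
Δ³: 1872, 2952, 4272, 5832, 7632
Δ²: 1554, 3426, 6378, 10650, 16482
Δ: 620, 2174, 5600, 11978, 22628
t: 101, 721, 2895, 8495, 20473

20473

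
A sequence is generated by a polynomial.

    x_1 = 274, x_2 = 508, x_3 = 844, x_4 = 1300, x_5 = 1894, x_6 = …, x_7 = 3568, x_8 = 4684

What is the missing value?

Using the first 5 terms:
D1: 234  336  456  594
D2: 102  120  138
D3: 18  18
Constant third difference = 18.
Extend forward: 138 + 18 = 156;  594 + 156 = 750;  1894 + 750 = 2644

2644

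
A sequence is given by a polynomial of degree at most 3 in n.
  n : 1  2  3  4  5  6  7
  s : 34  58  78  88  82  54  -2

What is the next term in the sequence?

D1: 24, 20, 10, -6, -28, -56
D2: -4, -10, -16, -22, -28
D3: -6, -6, -6, -6
The third differences are constant (-6).
-28 − 6 = -34;  -56 − 34 = -90;  -2 − 90 = -92

-92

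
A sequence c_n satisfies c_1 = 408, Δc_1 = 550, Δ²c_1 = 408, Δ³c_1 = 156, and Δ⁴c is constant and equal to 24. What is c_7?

13308

Build the table forward from the leading diagonal:
D4: 24  24  24  24  24  24  24
D3: 156  180  204  228  252  276  300
D2: 408  564  744  948  1176  1428  1704
D1: 550  958  1522  2266  3214  4390  5818
c: 408  958  1916  3438  5704  8918  13308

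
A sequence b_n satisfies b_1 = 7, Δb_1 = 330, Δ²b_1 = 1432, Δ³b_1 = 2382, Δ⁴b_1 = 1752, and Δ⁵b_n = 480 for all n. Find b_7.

100267

Build the table forward from the leading diagonal:
D5: 480, 480, 480, 480, 480, 480, 480
D4: 1752, 2232, 2712, 3192, 3672, 4152, 4632
D3: 2382, 4134, 6366, 9078, 12270, 15942, 20094
D2: 1432, 3814, 7948, 14314, 23392, 35662, 51604
D1: 330, 1762, 5576, 13524, 27838, 51230, 86892
b: 7, 337, 2099, 7675, 21199, 49037, 100267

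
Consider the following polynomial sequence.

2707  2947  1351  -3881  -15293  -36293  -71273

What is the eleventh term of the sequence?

-479993

First differences: 240  -1596  -5232  -11412  -21000  -34980
Second differences: -1836  -3636  -6180  -9588  -13980
Third differences: -1800  -2544  -3408  -4392
Fourth differences: -744  -864  -984
Fifth differences: -120  -120
Fifth differences constant at -120.
-984 − 120 = -1104;  -4392 − 1104 = -5496;  -13980 − 5496 = -19476;  -34980 − 19476 = -54456;  -71273 − 54456 = -125729
-1104 − 120 = -1224;  -5496 − 1224 = -6720;  -19476 − 6720 = -26196;  -54456 − 26196 = -80652;  -125729 − 80652 = -206381
-1224 − 120 = -1344;  -6720 − 1344 = -8064;  -26196 − 8064 = -34260;  -80652 − 34260 = -114912;  -206381 − 114912 = -321293
-1344 − 120 = -1464;  -8064 − 1464 = -9528;  -34260 − 9528 = -43788;  -114912 − 43788 = -158700;  -321293 − 158700 = -479993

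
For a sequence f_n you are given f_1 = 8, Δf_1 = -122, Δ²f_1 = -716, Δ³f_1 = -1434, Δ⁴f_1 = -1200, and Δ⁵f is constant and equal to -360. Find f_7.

Build the table forward from the leading diagonal:
D5: -360, -360, -360, -360, -360, -360, -360
D4: -1200, -1560, -1920, -2280, -2640, -3000, -3360
D3: -1434, -2634, -4194, -6114, -8394, -11034, -14034
D2: -716, -2150, -4784, -8978, -15092, -23486, -34520
D1: -122, -838, -2988, -7772, -16750, -31842, -55328
f: 8, -114, -952, -3940, -11712, -28462, -60304

-60304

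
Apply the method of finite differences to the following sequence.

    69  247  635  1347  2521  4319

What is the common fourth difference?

24

First differences: 178, 388, 712, 1174, 1798
Second differences: 210, 324, 462, 624
Third differences: 114, 138, 162
Fourth differences: 24, 24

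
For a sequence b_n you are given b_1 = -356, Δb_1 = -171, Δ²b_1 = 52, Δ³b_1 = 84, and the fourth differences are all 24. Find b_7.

1438

Build the table forward from the leading diagonal:
Δ⁴: 24, 24, 24, 24, 24, 24, 24
Δ³: 84, 108, 132, 156, 180, 204, 228
Δ²: 52, 136, 244, 376, 532, 712, 916
Δ: -171, -119, 17, 261, 637, 1169, 1881
b: -356, -527, -646, -629, -368, 269, 1438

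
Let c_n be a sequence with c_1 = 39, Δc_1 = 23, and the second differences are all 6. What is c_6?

Build the table forward from the leading diagonal:
D2: 6  6  6  6  6  6
D1: 23  29  35  41  47  53
c: 39  62  91  126  167  214

214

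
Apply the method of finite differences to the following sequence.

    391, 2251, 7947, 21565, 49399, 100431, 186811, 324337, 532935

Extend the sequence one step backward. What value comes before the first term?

9

First differences: 1860  5696  13618  27834  51032  86380  137526  208598
Second differences: 3836  7922  14216  23198  35348  51146  71072
Third differences: 4086  6294  8982  12150  15798  19926
Fourth differences: 2208  2688  3168  3648  4128
Fifth differences: 480  480  480  480
The fifth differences are constant at 480.
Work back: 2208 − 480 = 1728;  4086 − 1728 = 2358;  3836 − 2358 = 1478;  1860 − 1478 = 382;  391 − 382 = 9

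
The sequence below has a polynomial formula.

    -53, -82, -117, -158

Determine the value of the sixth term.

-29  -35  -41
-6  -6
The second differences are constant (-6).
-41 − 6 = -47;  -158 − 47 = -205
-47 − 6 = -53;  -205 − 53 = -258

-258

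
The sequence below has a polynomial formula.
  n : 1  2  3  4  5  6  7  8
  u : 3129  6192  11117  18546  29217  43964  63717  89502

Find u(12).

276842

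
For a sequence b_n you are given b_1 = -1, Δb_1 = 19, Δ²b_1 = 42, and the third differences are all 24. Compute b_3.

79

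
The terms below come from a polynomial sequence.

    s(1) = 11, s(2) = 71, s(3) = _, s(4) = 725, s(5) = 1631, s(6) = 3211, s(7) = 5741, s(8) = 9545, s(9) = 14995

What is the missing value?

265

Using the last 6 terms:
Δ: 906, 1580, 2530, 3804, 5450
Δ²: 674, 950, 1274, 1646
Δ³: 276, 324, 372
Δ⁴: 48, 48
Constant fourth difference = 48.
Extend backward: 276 − 48 = 228;  674 − 228 = 446;  906 − 446 = 460;  725 − 460 = 265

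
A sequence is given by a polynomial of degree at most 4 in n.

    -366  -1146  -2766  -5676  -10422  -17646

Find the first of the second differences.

First differences: -780, -1620, -2910, -4746, -7224
Second differences: -840, -1290, -1836, -2478
Third differences: -450, -546, -642
Fourth differences: -96, -96

-840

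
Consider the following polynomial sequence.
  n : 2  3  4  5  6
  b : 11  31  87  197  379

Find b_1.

9

20, 56, 110, 182
36, 54, 72
18, 18
The third differences are constant at 18.
Work back: 36 − 18 = 18;  20 − 18 = 2;  11 − 2 = 9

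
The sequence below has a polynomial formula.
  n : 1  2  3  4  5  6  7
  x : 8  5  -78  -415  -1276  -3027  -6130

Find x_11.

Δ: -3, -83, -337, -861, -1751, -3103
Δ²: -80, -254, -524, -890, -1352
Δ³: -174, -270, -366, -462
Δ⁴: -96, -96, -96
Fourth differences constant at -96.
-462 − 96 = -558;  -1352 − 558 = -1910;  -3103 − 1910 = -5013;  -6130 − 5013 = -11143
-558 − 96 = -654;  -1910 − 654 = -2564;  -5013 − 2564 = -7577;  -11143 − 7577 = -18720
-654 − 96 = -750;  -2564 − 750 = -3314;  -7577 − 3314 = -10891;  -18720 − 10891 = -29611
-750 − 96 = -846;  -3314 − 846 = -4160;  -10891 − 4160 = -15051;  -29611 − 15051 = -44662

-44662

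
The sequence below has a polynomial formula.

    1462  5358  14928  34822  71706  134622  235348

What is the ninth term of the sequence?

Δ: 3896 , 9570 , 19894 , 36884 , 62916 , 100726
Δ²: 5674 , 10324 , 16990 , 26032 , 37810
Δ³: 4650 , 6666 , 9042 , 11778
Δ⁴: 2016 , 2376 , 2736
Δ⁵: 360 , 360
The fifth differences are constant (360).
2736 + 360 = 3096;  11778 + 3096 = 14874;  37810 + 14874 = 52684;  100726 + 52684 = 153410;  235348 + 153410 = 388758
3096 + 360 = 3456;  14874 + 3456 = 18330;  52684 + 18330 = 71014;  153410 + 71014 = 224424;  388758 + 224424 = 613182

613182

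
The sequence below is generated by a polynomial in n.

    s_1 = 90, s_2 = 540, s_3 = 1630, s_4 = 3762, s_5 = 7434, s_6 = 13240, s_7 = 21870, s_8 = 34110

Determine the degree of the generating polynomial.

450, 1090, 2132, 3672, 5806, 8630, 12240
640, 1042, 1540, 2134, 2824, 3610
402, 498, 594, 690, 786
96, 96, 96, 96
The fourth differences are constant, so the polynomial has degree 4.

4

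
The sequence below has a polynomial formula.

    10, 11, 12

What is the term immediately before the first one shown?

9

D1: 1  1
The first differences are constant at 1.
Work back: 10 − 1 = 9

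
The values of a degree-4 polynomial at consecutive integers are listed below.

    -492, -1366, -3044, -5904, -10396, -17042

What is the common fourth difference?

-72

First differences: -874, -1678, -2860, -4492, -6646
Second differences: -804, -1182, -1632, -2154
Third differences: -378, -450, -522
Fourth differences: -72, -72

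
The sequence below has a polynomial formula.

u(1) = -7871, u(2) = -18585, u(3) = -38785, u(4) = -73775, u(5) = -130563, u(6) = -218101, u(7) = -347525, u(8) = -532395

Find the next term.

D1: -10714 , -20200 , -34990 , -56788 , -87538 , -129424 , -184870
D2: -9486 , -14790 , -21798 , -30750 , -41886 , -55446
D3: -5304 , -7008 , -8952 , -11136 , -13560
D4: -1704 , -1944 , -2184 , -2424
D5: -240 , -240 , -240
Constant fifth difference = -240, so extend:
-2424 − 240 = -2664;  -13560 − 2664 = -16224;  -55446 − 16224 = -71670;  -184870 − 71670 = -256540;  -532395 − 256540 = -788935

-788935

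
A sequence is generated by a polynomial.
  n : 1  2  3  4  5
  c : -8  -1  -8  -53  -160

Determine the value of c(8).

-1093

D1: 7, -7, -45, -107
D2: -14, -38, -62
D3: -24, -24
Third differences constant at -24.
-62 − 24 = -86;  -107 − 86 = -193;  -160 − 193 = -353
-86 − 24 = -110;  -193 − 110 = -303;  -353 − 303 = -656
-110 − 24 = -134;  -303 − 134 = -437;  -656 − 437 = -1093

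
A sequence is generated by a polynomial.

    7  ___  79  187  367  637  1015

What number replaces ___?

25

Using the last 5 terms:
D1: 108, 180, 270, 378
D2: 72, 90, 108
D3: 18, 18
Constant third difference = 18.
Extend backward: 72 − 18 = 54;  108 − 54 = 54;  79 − 54 = 25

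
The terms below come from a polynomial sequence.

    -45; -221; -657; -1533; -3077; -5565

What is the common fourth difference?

-48

D1: -176, -436, -876, -1544, -2488
D2: -260, -440, -668, -944
D3: -180, -228, -276
D4: -48, -48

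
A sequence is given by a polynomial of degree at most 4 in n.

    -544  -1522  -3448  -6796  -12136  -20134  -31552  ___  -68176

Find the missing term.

Using the first 7 terms:
First differences: -978  -1926  -3348  -5340  -7998  -11418
Second differences: -948  -1422  -1992  -2658  -3420
Third differences: -474  -570  -666  -762
Fourth differences: -96  -96  -96
Constant fourth difference = -96.
Extend forward: -762 − 96 = -858;  -3420 − 858 = -4278;  -11418 − 4278 = -15696;  -31552 − 15696 = -47248

-47248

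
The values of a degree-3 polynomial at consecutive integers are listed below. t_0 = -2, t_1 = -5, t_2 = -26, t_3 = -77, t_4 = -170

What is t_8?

-1202

D1: -3 , -21 , -51 , -93
D2: -18 , -30 , -42
D3: -12 , -12
Third differences constant at -12.
-42 − 12 = -54;  -93 − 54 = -147;  -170 − 147 = -317
-54 − 12 = -66;  -147 − 66 = -213;  -317 − 213 = -530
-66 − 12 = -78;  -213 − 78 = -291;  -530 − 291 = -821
-78 − 12 = -90;  -291 − 90 = -381;  -821 − 381 = -1202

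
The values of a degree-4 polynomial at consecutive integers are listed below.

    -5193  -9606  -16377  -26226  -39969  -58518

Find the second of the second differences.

First differences: -4413, -6771, -9849, -13743, -18549
Second differences: -2358, -3078, -3894, -4806
Third differences: -720, -816, -912
Fourth differences: -96, -96

-3078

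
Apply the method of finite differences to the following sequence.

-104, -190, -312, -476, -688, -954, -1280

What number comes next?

First differences: -86 , -122 , -164 , -212 , -266 , -326
Second differences: -36 , -42 , -48 , -54 , -60
Third differences: -6 , -6 , -6 , -6
The third differences are constant (-6).
-60 − 6 = -66;  -326 − 66 = -392;  -1280 − 392 = -1672

-1672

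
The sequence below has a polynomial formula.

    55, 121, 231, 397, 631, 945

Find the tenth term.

3241

66  110  166  234  314
44  56  68  80
12  12  12
Third differences constant at 12.
80 + 12 = 92;  314 + 92 = 406;  945 + 406 = 1351
92 + 12 = 104;  406 + 104 = 510;  1351 + 510 = 1861
104 + 12 = 116;  510 + 116 = 626;  1861 + 626 = 2487
116 + 12 = 128;  626 + 128 = 754;  2487 + 754 = 3241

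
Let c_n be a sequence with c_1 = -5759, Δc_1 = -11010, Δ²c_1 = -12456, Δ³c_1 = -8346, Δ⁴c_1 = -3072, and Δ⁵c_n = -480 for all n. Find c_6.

Build the table forward from the leading diagonal:
Δ⁵: -480, -480, -480, -480, -480, -480
Δ⁴: -3072, -3552, -4032, -4512, -4992, -5472
Δ³: -8346, -11418, -14970, -19002, -23514, -28506
Δ²: -12456, -20802, -32220, -47190, -66192, -89706
Δ: -11010, -23466, -44268, -76488, -123678, -189870
c: -5759, -16769, -40235, -84503, -160991, -284669

-284669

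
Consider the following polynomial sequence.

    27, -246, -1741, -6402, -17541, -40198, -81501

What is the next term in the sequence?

Δ: -273  -1495  -4661  -11139  -22657  -41303
Δ²: -1222  -3166  -6478  -11518  -18646
Δ³: -1944  -3312  -5040  -7128
Δ⁴: -1368  -1728  -2088
Δ⁵: -360  -360
Constant fifth difference = -360, so extend:
-2088 − 360 = -2448;  -7128 − 2448 = -9576;  -18646 − 9576 = -28222;  -41303 − 28222 = -69525;  -81501 − 69525 = -151026

-151026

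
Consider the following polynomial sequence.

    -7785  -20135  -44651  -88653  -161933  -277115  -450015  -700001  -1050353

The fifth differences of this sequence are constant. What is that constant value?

-360

D1: -12350, -24516, -44002, -73280, -115182, -172900, -249986, -350352
D2: -12166, -19486, -29278, -41902, -57718, -77086, -100366
D3: -7320, -9792, -12624, -15816, -19368, -23280
D4: -2472, -2832, -3192, -3552, -3912
D5: -360, -360, -360, -360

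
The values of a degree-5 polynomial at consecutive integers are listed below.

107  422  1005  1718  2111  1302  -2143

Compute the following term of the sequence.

-10330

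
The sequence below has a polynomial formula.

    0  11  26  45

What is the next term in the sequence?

68

First differences: 11  15  19
Second differences: 4  4
The second differences are constant (4).
19 + 4 = 23;  45 + 23 = 68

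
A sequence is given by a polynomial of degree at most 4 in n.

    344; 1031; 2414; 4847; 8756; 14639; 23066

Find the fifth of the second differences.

2544

First differences: 687, 1383, 2433, 3909, 5883, 8427
Second differences: 696, 1050, 1476, 1974, 2544
Third differences: 354, 426, 498, 570
Fourth differences: 72, 72, 72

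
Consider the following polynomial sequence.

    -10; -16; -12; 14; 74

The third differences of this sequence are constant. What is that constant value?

12

Δ: -6, 4, 26, 60
Δ²: 10, 22, 34
Δ³: 12, 12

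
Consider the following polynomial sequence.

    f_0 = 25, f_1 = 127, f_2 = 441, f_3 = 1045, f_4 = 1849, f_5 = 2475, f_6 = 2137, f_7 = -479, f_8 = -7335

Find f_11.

Δ: 102 , 314 , 604 , 804 , 626 , -338 , -2616 , -6856
Δ²: 212 , 290 , 200 , -178 , -964 , -2278 , -4240
Δ³: 78 , -90 , -378 , -786 , -1314 , -1962
Δ⁴: -168 , -288 , -408 , -528 , -648
Δ⁵: -120 , -120 , -120 , -120
The fifth differences are constant (-120).
-648 − 120 = -768;  -1962 − 768 = -2730;  -4240 − 2730 = -6970;  -6856 − 6970 = -13826;  -7335 − 13826 = -21161
-768 − 120 = -888;  -2730 − 888 = -3618;  -6970 − 3618 = -10588;  -13826 − 10588 = -24414;  -21161 − 24414 = -45575
-888 − 120 = -1008;  -3618 − 1008 = -4626;  -10588 − 4626 = -15214;  -24414 − 15214 = -39628;  -45575 − 39628 = -85203

-85203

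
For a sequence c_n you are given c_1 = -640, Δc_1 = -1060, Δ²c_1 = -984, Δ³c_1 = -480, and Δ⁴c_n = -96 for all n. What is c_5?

-12800

Build the table forward from the leading diagonal:
D4: -96, -96, -96, -96, -96
D3: -480, -576, -672, -768, -864
D2: -984, -1464, -2040, -2712, -3480
D1: -1060, -2044, -3508, -5548, -8260
c: -640, -1700, -3744, -7252, -12800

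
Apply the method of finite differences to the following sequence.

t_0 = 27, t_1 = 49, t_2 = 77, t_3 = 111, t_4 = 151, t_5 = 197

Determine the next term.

249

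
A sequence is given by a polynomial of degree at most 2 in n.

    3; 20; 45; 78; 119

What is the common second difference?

8

D1: 17, 25, 33, 41
D2: 8, 8, 8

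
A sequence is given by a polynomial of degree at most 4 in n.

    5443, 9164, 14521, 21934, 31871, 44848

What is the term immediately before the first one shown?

2986

First differences: 3721  5357  7413  9937  12977
Second differences: 1636  2056  2524  3040
Third differences: 420  468  516
Fourth differences: 48  48
The fourth differences are constant at 48.
Work back: 420 − 48 = 372;  1636 − 372 = 1264;  3721 − 1264 = 2457;  5443 − 2457 = 2986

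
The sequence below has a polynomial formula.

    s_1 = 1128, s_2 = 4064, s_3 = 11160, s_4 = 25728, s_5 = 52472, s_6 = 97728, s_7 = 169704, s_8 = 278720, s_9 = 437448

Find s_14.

2615168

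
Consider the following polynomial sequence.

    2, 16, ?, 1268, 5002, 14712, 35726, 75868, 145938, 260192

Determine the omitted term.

198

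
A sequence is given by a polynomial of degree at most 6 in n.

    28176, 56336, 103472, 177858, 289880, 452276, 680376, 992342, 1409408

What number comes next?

1956120

28160, 47136, 74386, 112022, 162396, 228100, 311966, 417066
18976, 27250, 37636, 50374, 65704, 83866, 105100
8274, 10386, 12738, 15330, 18162, 21234
2112, 2352, 2592, 2832, 3072
240, 240, 240, 240
Constant fifth difference = 240, so extend:
3072 + 240 = 3312;  21234 + 3312 = 24546;  105100 + 24546 = 129646;  417066 + 129646 = 546712;  1409408 + 546712 = 1956120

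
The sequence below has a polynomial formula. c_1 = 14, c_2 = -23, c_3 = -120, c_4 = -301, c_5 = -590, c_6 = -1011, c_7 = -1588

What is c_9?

D1: -37, -97, -181, -289, -421, -577
D2: -60, -84, -108, -132, -156
D3: -24, -24, -24, -24
Constant third difference = -24, so extend:
-156 − 24 = -180;  -577 − 180 = -757;  -1588 − 757 = -2345
-180 − 24 = -204;  -757 − 204 = -961;  -2345 − 961 = -3306

-3306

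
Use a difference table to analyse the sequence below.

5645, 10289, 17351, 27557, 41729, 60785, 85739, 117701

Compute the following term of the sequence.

First differences: 4644 , 7062 , 10206 , 14172 , 19056 , 24954 , 31962
Second differences: 2418 , 3144 , 3966 , 4884 , 5898 , 7008
Third differences: 726 , 822 , 918 , 1014 , 1110
Fourth differences: 96 , 96 , 96 , 96
Constant fourth difference = 96, so extend:
1110 + 96 = 1206;  7008 + 1206 = 8214;  31962 + 8214 = 40176;  117701 + 40176 = 157877

157877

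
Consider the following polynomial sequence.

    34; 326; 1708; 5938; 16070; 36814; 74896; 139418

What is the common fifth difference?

360

Δ: 292, 1382, 4230, 10132, 20744, 38082, 64522
Δ²: 1090, 2848, 5902, 10612, 17338, 26440
Δ³: 1758, 3054, 4710, 6726, 9102
Δ⁴: 1296, 1656, 2016, 2376
Δ⁵: 360, 360, 360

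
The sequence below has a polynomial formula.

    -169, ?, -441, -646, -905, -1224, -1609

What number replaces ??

Using the last 5 terms:
D1: -205  -259  -319  -385
D2: -54  -60  -66
D3: -6  -6
Constant third difference = -6.
Extend backward: -54 + 6 = -48;  -205 + 48 = -157;  -441 + 157 = -284

-284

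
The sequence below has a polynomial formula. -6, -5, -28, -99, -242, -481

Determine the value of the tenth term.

-2877

1, -23, -71, -143, -239
-24, -48, -72, -96
-24, -24, -24
Third differences constant at -24.
-96 − 24 = -120;  -239 − 120 = -359;  -481 − 359 = -840
-120 − 24 = -144;  -359 − 144 = -503;  -840 − 503 = -1343
-144 − 24 = -168;  -503 − 168 = -671;  -1343 − 671 = -2014
-168 − 24 = -192;  -671 − 192 = -863;  -2014 − 863 = -2877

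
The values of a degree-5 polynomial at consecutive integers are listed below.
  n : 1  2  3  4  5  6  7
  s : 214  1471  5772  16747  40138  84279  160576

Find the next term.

283987

1257 , 4301 , 10975 , 23391 , 44141 , 76297
3044 , 6674 , 12416 , 20750 , 32156
3630 , 5742 , 8334 , 11406
2112 , 2592 , 3072
480 , 480
Fifth differences constant at 480.
3072 + 480 = 3552;  11406 + 3552 = 14958;  32156 + 14958 = 47114;  76297 + 47114 = 123411;  160576 + 123411 = 283987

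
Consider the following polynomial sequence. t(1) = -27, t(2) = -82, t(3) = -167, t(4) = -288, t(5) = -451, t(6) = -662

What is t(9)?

-1643

Δ: -55  -85  -121  -163  -211
Δ²: -30  -36  -42  -48
Δ³: -6  -6  -6
Third differences constant at -6.
-48 − 6 = -54;  -211 − 54 = -265;  -662 − 265 = -927
-54 − 6 = -60;  -265 − 60 = -325;  -927 − 325 = -1252
-60 − 6 = -66;  -325 − 66 = -391;  -1252 − 391 = -1643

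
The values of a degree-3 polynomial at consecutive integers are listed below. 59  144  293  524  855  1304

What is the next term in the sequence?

85, 149, 231, 331, 449
64, 82, 100, 118
18, 18, 18
Third differences constant at 18.
118 + 18 = 136;  449 + 136 = 585;  1304 + 585 = 1889

1889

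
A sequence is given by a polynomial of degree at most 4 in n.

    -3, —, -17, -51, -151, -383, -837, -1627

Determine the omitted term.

Using the last 6 terms:
D1: -34, -100, -232, -454, -790
D2: -66, -132, -222, -336
D3: -66, -90, -114
D4: -24, -24
Constant fourth difference = -24.
Extend backward: -66 + 24 = -42;  -66 + 42 = -24;  -34 + 24 = -10;  -17 + 10 = -7

-7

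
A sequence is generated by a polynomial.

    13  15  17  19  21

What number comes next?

First differences: 2 , 2 , 2 , 2
Constant first difference = 2, so extend:
21 + 2 = 23

23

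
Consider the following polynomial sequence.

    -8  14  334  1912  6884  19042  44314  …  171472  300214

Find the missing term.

91244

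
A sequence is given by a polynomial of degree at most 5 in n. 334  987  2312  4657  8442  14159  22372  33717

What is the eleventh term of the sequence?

First differences: 653 , 1325 , 2345 , 3785 , 5717 , 8213 , 11345
Second differences: 672 , 1020 , 1440 , 1932 , 2496 , 3132
Third differences: 348 , 420 , 492 , 564 , 636
Fourth differences: 72 , 72 , 72 , 72
The fourth differences are constant (72).
636 + 72 = 708;  3132 + 708 = 3840;  11345 + 3840 = 15185;  33717 + 15185 = 48902
708 + 72 = 780;  3840 + 780 = 4620;  15185 + 4620 = 19805;  48902 + 19805 = 68707
780 + 72 = 852;  4620 + 852 = 5472;  19805 + 5472 = 25277;  68707 + 25277 = 93984

93984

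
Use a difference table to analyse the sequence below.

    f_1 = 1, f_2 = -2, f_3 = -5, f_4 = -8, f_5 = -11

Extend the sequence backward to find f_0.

-3, -3, -3, -3
The first differences are constant at -3.
Work back: 1 + 3 = 4

4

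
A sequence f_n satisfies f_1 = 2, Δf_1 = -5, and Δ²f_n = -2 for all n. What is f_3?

Build the table forward from the leading diagonal:
Second differences: -2, -2, -2
First differences: -5, -7, -9
f: 2, -3, -10

-10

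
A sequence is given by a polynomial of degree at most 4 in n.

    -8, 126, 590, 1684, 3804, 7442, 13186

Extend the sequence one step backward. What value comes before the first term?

-16

D1: 134  464  1094  2120  3638  5744
D2: 330  630  1026  1518  2106
D3: 300  396  492  588
D4: 96  96  96
The fourth differences are constant at 96.
Work back: 300 − 96 = 204;  330 − 204 = 126;  134 − 126 = 8;  -8 − 8 = -16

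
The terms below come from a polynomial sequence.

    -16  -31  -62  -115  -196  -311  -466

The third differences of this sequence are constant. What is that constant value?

First differences: -15, -31, -53, -81, -115, -155
Second differences: -16, -22, -28, -34, -40
Third differences: -6, -6, -6, -6

-6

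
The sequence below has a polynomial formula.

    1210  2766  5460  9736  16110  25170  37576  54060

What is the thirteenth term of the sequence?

D1: 1556  2694  4276  6374  9060  12406  16484
D2: 1138  1582  2098  2686  3346  4078
D3: 444  516  588  660  732
D4: 72  72  72  72
Constant fourth difference = 72, so extend:
732 + 72 = 804;  4078 + 804 = 4882;  16484 + 4882 = 21366;  54060 + 21366 = 75426
804 + 72 = 876;  4882 + 876 = 5758;  21366 + 5758 = 27124;  75426 + 27124 = 102550
876 + 72 = 948;  5758 + 948 = 6706;  27124 + 6706 = 33830;  102550 + 33830 = 136380
948 + 72 = 1020;  6706 + 1020 = 7726;  33830 + 7726 = 41556;  136380 + 41556 = 177936
1020 + 72 = 1092;  7726 + 1092 = 8818;  41556 + 8818 = 50374;  177936 + 50374 = 228310

228310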